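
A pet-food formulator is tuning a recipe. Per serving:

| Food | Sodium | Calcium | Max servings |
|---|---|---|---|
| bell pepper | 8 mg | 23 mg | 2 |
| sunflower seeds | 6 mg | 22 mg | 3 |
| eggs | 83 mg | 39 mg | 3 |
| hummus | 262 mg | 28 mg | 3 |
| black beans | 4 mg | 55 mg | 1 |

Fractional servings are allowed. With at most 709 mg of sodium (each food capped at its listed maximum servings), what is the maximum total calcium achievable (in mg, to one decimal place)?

329.1 mg

Calcium per mg sodium: black beans 13.75, sunflower seeds 3.667, bell pepper 2.875, eggs 0.4699, hummus 0.1069.
Take 1 serving of black beans: uses 4 mg sodium, +55.0 mg calcium (running total 55.0 mg).
Take 3 servings of sunflower seeds: uses 18 mg sodium, +66.0 mg calcium (running total 121.0 mg).
Take 2 servings of bell pepper: uses 16 mg sodium, +46.0 mg calcium (running total 167.0 mg).
Take 3 servings of eggs: uses 249 mg sodium, +117.0 mg calcium (running total 284.0 mg).
Take 1.611 servings of hummus: uses 422 mg sodium, +45.1 mg calcium (running total 329.1 mg).
Filling greedily by calcium-per-mg sodium is optimal for one linear limit, giving 329.1 mg.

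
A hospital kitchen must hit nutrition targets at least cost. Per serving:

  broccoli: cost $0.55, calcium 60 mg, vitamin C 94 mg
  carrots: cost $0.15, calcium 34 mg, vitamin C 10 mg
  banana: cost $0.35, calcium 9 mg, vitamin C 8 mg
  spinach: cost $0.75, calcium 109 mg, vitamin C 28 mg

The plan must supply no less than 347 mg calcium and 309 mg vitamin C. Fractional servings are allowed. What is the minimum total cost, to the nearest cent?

With two linear requirements the optimum uses one or two foods; enumerate the corners.
broccoli only: max(347/60, 309/94) = 5.783 servings → $3.18.
carrots only: max(347/34, 309/10) = 30.9 servings → $4.63.
banana only: max(347/9, 309/8) = 38.62 servings → $13.52.
spinach only: max(347/109, 309/28) = 11.04 servings → $8.28.
broccoli + carrots with both tight: 2.71 servings and 5.423 servings → $2.30.
broccoli + banana with both tight: 0.01366 servings and 38.46 servings → $13.47.
broccoli + spinach with both tight: 2.798 servings and 1.643 servings → $2.77.
carrots + banana with both targets exact would need a negative amount; discard.
carrots + spinach with both targets exact would need a negative amount; discard.
banana + spinach with both targets exact would need a negative amount; discard.
The minimum over all feasible corners is $2.30.

$2.30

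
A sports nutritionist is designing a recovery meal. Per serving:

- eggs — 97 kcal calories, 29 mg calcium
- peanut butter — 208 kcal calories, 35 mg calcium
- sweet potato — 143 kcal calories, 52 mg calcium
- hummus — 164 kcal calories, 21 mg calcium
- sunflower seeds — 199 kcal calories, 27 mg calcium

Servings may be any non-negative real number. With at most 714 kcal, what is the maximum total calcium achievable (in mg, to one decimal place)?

Calcium per kcal: sweet potato 0.3636, eggs 0.299, peanut butter 0.1683, sunflower seeds 0.1357, hummus 0.128.
With no serving limits, spend the whole calories allowance on sweet potato: 714 kcal / 143 kcal × 52 mg = 259.6 mg.

259.6 mg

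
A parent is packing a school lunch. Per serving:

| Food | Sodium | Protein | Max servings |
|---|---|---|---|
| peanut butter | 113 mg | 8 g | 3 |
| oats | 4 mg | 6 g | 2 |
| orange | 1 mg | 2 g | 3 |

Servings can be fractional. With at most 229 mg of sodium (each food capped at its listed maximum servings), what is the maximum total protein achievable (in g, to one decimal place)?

Protein per mg sodium: orange 2, oats 1.5, peanut butter 0.0708.
Take 3 servings of orange: uses 3 mg sodium, +6.0 g protein (running total 6.0 g).
Take 2 servings of oats: uses 8 mg sodium, +12.0 g protein (running total 18.0 g).
Take 1.929 servings of peanut butter: uses 218 mg sodium, +15.4 g protein (running total 33.4 g).
Greedy by best ratio exhausts the sodium allowance optimally: 33.4 g.

33.4 g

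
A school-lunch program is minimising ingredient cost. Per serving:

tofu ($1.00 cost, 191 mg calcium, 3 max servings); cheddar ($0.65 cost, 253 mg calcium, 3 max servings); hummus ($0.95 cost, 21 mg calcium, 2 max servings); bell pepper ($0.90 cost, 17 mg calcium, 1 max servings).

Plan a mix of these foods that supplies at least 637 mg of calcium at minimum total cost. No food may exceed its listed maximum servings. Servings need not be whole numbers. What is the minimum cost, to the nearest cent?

$1.64

Cost per mg of calcium: cheddar $0.0026, tofu $0.0052, hummus $0.0452, bell pepper $0.0529.
Take 2.518 servings of cheddar: +637.0 mg calcium for $1.64 (total $1.64, still need 0.0 mg).
Greedy by cheapest-per-mg is optimal for a single linear constraint, so the minimum cost is $1.64.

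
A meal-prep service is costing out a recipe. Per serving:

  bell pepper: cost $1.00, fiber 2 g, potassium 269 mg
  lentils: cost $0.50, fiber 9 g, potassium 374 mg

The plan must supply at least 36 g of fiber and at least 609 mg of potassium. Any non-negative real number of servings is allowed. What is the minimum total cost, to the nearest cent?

bell pepper only: max(36/2, 609/269) = 18 servings → $18.00.
lentils only: max(36/9, 609/374) = 4 servings → $2.00.
bell pepper + lentils with both targets exact would need a negative amount; discard.
Cheapest feasible corner: $2.00.

$2.00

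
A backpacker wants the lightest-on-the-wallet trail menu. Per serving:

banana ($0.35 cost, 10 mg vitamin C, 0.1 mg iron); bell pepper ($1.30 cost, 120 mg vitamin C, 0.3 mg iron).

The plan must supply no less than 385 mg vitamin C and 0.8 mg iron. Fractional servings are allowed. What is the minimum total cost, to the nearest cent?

$4.17

At the optimum either one food covers both requirements or two foods hit both targets exactly; no other combination can be cheaper.
banana only: max(385/10, 0.8/0.1) = 38.5 servings → $13.47.
bell pepper only: max(385/120, 0.8/0.3) = 3.208 servings → $4.17.
banana + bell pepper: the both-tight solution has a negative serving — not a feasible corner.
The minimum over all feasible corners is $4.17.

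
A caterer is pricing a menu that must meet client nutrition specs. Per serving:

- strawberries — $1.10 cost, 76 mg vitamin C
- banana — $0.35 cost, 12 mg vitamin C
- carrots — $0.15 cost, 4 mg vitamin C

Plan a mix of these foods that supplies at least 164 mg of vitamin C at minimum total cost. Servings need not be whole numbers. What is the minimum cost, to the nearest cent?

$2.37

Cost per mg of vitamin C: strawberries $0.0145, banana $0.0292, carrots $0.0375.
With no serving limits, use only strawberries: 164 mg / 76 mg = 2.158 servings × $1.10 = $2.37.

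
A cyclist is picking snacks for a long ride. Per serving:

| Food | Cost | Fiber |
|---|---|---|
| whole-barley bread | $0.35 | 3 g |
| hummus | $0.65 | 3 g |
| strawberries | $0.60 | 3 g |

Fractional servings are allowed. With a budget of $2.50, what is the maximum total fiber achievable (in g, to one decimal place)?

Fiber per dollar: whole-barley bread 8.571, strawberries 5, hummus 4.615.
With no serving limits, spend the whole cost allowance on whole-barley bread: $2.50 / $0.35 × 3 g = 21.4 g.

21.4 g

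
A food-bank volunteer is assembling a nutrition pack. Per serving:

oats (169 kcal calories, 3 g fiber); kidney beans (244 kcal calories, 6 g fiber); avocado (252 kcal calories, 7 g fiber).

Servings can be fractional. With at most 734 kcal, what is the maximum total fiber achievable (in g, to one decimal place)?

20.4 g

Fiber per kcal: avocado 0.02778, kidney beans 0.02459, oats 0.01775.
With no serving limits, spend the whole calories allowance on avocado: 734 kcal / 252 kcal × 7 g = 20.4 g.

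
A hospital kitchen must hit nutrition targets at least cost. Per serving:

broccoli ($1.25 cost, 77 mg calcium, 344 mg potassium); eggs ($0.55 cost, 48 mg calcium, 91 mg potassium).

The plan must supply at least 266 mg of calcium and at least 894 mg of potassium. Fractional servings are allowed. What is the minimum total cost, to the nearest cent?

$3.77

Two binding constraints pin down two serving amounts, so the optimal mix uses at most two foods. The candidates are each food alone (scaled to the tighter of calcium/potassium) and each pair with both constraints tight.
broccoli only: max(266/77, 894/344) = 3.455 servings → $4.32.
eggs only: max(266/48, 894/91) = 9.824 servings → $5.40.
broccoli + eggs with both tight: 1.968 servings and 2.385 servings → $3.77.
So the least-cost plan costs $3.77.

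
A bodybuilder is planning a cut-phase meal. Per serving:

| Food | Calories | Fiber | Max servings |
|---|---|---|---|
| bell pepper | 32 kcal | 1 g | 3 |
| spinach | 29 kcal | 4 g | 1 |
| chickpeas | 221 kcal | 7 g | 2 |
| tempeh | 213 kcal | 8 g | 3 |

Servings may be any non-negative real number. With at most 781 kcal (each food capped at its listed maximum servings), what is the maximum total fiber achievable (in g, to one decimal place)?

31.6 g

Fiber per kcal: spinach 0.1379, tempeh 0.03756, chickpeas 0.03167, bell pepper 0.03125.
Take 1 serving of spinach: uses 29 kcal, +4.0 g fiber (running total 4.0 g).
Take 3 servings of tempeh: uses 639 kcal, +24.0 g fiber (running total 28.0 g).
Take 0.5113 servings of chickpeas: uses 113 kcal, +3.6 g fiber (running total 31.6 g).
Greedy by best ratio exhausts the calories allowance optimally: 31.6 g.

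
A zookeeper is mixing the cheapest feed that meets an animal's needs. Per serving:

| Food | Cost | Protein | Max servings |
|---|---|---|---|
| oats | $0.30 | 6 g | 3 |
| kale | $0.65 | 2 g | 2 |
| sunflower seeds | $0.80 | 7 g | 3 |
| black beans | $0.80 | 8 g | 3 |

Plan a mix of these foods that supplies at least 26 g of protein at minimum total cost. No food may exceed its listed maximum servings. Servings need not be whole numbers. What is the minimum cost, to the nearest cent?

Cost per g of protein: oats $0.0500, black beans $0.1000, sunflower seeds $0.1143, kale $0.3250.
Take 3 servings of oats: +18.0 g protein for $0.90 (total $0.90, still need 8.0 g).
Take 1 serving of black beans: +8.0 g protein for $0.80 (total $1.70, still need 0.0 g).
Greedy by cheapest-per-g is optimal for a single linear constraint, so the minimum cost is $1.70.

$1.70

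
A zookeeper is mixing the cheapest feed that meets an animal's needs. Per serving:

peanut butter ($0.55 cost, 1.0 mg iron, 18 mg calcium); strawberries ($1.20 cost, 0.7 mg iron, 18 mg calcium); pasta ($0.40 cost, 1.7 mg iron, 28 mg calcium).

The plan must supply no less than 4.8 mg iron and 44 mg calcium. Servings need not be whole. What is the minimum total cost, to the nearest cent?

$1.13

Minimising a linear cost over {iron ≥ 4.8, calcium ≥ 44, servings ≥ 0} — the optimum is at a vertex, using one or two foods.
peanut butter only: max(4.8/1.0, 44/18) = 4.8 servings → $2.64.
strawberries only: max(4.8/0.7, 44/18) = 6.857 servings → $8.23.
pasta only: max(4.8/1.7, 44/28) = 2.824 servings → $1.13.
peanut butter + strawberries: intersection lies outside the first quadrant.
peanut butter + pasta: the both-tight solution has a negative serving — not a feasible corner.
strawberries + pasta: the both-tight solution has a negative serving — not a feasible corner.
So the least-cost plan costs $1.13.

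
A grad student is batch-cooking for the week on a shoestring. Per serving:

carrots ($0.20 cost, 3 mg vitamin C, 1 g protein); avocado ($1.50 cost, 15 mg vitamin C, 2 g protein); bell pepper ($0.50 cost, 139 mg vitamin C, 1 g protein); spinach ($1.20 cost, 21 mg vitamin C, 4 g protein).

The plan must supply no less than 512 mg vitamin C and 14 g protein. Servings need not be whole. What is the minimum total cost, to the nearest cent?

The cheapest plan sits at a corner of the feasible region — with two constraints it uses at most two foods.
carrots only: max(512/3, 14/1) = 170.7 servings → $34.13.
avocado only: max(512/15, 14/2) = 34.13 servings → $51.20.
bell pepper only: max(512/139, 14/1) = 14 servings → $7.00.
spinach only: max(512/21, 14/4) = 24.38 servings → $29.26.
carrots + avocado with both targets exact would need a negative amount; discard.
carrots + bell pepper with both tight: 10.54 servings and 3.456 servings → $3.84.
carrots + spinach with both targets exact would need a negative amount; discard.
avocado + bell pepper with both tight: 5.452 servings and 3.095 servings → $9.73.
avocado + spinach: intersection lies outside the first quadrant.
bell pepper + spinach with both tight: 3.279 servings and 2.68 servings → $4.86.
So the least-cost plan costs $3.84.

$3.84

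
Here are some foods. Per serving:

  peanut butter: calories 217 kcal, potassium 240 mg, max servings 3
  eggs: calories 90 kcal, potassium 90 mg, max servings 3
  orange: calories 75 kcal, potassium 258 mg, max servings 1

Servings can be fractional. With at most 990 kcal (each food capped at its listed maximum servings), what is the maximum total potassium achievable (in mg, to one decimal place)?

Potassium per kcal: orange 3.44, peanut butter 1.106, eggs 1.
Take 1 serving of orange: uses 75 kcal, +258.0 mg potassium (running total 258.0 mg).
Take 3 servings of peanut butter: uses 651 kcal, +720.0 mg potassium (running total 978.0 mg).
Take 2.933 servings of eggs: uses 264 kcal, +264.0 mg potassium (running total 1242.0 mg).
Filling greedily by potassium-per-kcal is optimal for one linear limit, giving 1242.0 mg.

1242.0 mg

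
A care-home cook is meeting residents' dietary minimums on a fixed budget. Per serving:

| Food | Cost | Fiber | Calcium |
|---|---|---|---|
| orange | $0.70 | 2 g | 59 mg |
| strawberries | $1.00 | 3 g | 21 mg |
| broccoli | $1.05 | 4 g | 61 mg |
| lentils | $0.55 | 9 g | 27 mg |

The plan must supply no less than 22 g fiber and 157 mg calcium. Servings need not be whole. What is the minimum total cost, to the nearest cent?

$2.34

orange only: max(22/2, 157/59) = 11 servings → $7.70.
strawberries only: max(22/3, 157/21) = 7.476 servings → $7.48.
broccoli only: max(22/4, 157/61) = 5.5 servings → $5.78.
lentils only: max(22/9, 157/27) = 5.815 servings → $3.20.
orange + strawberries with both tight: 0.06667 servings and 7.289 servings → $7.34.
orange + broccoli: the both-tight solution has a negative serving — not a feasible corner.
orange + lentils with both tight: 1.717 servings and 2.063 servings → $2.34.
strawberries + broccoli with both tight: 7.212 servings and 0.09091 servings → $7.31.
strawberries + lentils: the both-tight solution has a negative serving — not a feasible corner.
broccoli + lentils with both tight: 1.857 servings and 1.619 servings → $2.84.
So the least-cost plan costs $2.34.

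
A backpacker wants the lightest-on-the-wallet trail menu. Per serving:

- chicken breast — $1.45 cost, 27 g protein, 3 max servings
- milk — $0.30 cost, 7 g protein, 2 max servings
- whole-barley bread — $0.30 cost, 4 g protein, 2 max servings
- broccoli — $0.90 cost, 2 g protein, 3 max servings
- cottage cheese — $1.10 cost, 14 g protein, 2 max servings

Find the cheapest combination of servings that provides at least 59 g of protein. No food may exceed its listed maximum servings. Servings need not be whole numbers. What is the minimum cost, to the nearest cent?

Cost per g of protein: milk $0.0429, chicken breast $0.0537, whole-barley bread $0.0750, cottage cheese $0.0786, broccoli $0.4500.
Take 2 servings of milk: +14.0 g protein for $0.60 (total $0.60, still need 45.0 g).
Take 1.667 servings of chicken breast: +45.0 g protein for $2.42 (total $3.02, still need 0.0 g).
Greedy by cheapest-per-g is optimal for a single linear constraint, so the minimum cost is $3.02.

$3.02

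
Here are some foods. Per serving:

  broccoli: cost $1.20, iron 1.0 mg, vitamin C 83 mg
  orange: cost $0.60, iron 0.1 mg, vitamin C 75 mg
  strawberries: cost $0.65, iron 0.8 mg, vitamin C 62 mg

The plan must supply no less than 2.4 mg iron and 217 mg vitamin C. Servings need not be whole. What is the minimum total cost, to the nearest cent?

$2.19

At the optimum either one food covers both requirements or two foods hit both targets exactly; no other combination can be cheaper.
broccoli only: max(2.4/1.0, 217/83) = 2.614 servings → $3.14.
orange only: max(2.4/0.1, 217/75) = 24 servings → $14.40.
strawberries only: max(2.4/0.8, 217/62) = 3.5 servings → $2.27.
broccoli + orange with both tight: 2.373 servings and 0.2669 servings → $3.01.
broccoli + strawberries: the both-tight solution has a negative serving — not a feasible corner.
orange + strawberries with both tight: 0.461 servings and 2.942 servings → $2.19.
So the least-cost plan costs $2.19.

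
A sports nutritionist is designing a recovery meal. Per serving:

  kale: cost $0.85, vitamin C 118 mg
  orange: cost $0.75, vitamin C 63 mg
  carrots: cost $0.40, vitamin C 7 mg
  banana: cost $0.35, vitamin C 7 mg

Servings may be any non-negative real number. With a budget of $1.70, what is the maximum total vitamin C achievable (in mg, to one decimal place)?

Vitamin C per dollar: kale 138.8, orange 84, banana 20, carrots 17.5.
With no serving limits, spend the whole cost allowance on kale: $1.70 / $0.85 × 118 mg = 236.0 mg.

236.0 mg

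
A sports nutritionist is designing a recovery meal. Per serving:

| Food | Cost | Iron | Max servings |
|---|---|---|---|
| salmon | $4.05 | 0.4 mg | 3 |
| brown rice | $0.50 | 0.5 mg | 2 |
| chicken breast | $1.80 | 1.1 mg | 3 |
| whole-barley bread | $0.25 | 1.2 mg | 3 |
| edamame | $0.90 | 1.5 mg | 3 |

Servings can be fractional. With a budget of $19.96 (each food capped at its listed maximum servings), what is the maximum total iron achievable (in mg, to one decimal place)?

Iron per dollar: whole-barley bread 4.8, edamame 1.667, brown rice 1, chicken breast 0.6111, salmon 0.09877.
Take 3 servings of whole-barley bread: spends $0.75, +3.6 mg iron (running total 3.6 mg).
Take 3 servings of edamame: spends $2.70, +4.5 mg iron (running total 8.1 mg).
Take 2 servings of brown rice: spends $1.00, +1.0 mg iron (running total 9.1 mg).
Take 3 servings of chicken breast: spends $5.40, +3.3 mg iron (running total 12.4 mg).
Take 2.496 servings of salmon: spends $10.11, +1.0 mg iron (running total 13.4 mg).
Greedy by best ratio exhausts the cost allowance optimally: 13.4 mg.

13.4 mg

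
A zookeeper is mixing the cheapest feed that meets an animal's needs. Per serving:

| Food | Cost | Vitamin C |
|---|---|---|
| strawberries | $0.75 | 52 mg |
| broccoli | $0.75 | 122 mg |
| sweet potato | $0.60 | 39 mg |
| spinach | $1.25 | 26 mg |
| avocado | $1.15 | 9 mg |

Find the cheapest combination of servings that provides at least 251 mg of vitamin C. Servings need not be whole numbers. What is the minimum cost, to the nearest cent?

Cost per mg of vitamin C: broccoli $0.0061, strawberries $0.0144, sweet potato $0.0154, spinach $0.0481, avocado $0.1278.
With no serving limits, use only broccoli: 251 mg / 122 mg = 2.057 servings × $0.75 = $1.54.

$1.54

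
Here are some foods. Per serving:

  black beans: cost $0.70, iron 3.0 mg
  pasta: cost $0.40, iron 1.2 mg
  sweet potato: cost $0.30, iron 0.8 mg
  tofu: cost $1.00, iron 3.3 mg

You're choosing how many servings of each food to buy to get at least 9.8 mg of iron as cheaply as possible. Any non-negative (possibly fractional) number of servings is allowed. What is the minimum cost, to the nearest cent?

Cost per mg of iron: black beans $0.2333, tofu $0.3030, pasta $0.3333, sweet potato $0.3750.
With no serving limits, use only black beans: 9.8 mg / 3.0 mg = 3.267 servings × $0.70 = $2.29.

$2.29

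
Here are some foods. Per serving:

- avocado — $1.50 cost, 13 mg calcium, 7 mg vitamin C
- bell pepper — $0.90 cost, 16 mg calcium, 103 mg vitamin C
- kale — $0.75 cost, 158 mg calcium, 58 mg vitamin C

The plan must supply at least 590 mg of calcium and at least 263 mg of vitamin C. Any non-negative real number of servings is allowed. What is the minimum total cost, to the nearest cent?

Two binding constraints pin down two serving amounts, so the optimal mix uses at most two foods. The candidates are each food alone (scaled to the tighter of calcium/vitamin C) and each pair with both constraints tight.
avocado only: max(590/13, 263/7) = 45.38 servings → $68.08.
bell pepper only: max(590/16, 263/103) = 36.88 servings → $33.19.
kale only: max(590/158, 263/58) = 4.534 servings → $3.40.
avocado + bell pepper with both targets exact would need a negative amount; discard.
avocado + kale with both tight: 20.84 servings and 2.02 servings → $32.77.
bell pepper + kale with both tight: 0.4779 servings and 3.686 servings → $3.19.
So the least-cost plan costs $3.19.

$3.19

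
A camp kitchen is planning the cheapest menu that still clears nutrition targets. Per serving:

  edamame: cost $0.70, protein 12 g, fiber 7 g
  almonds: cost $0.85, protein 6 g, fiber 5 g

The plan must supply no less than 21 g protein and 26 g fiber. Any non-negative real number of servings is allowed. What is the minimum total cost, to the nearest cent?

$2.60

Minimising a linear cost over {protein ≥ 21, fiber ≥ 26, servings ≥ 0} — the optimum is at a vertex, using one or two foods.
edamame only: max(21/12, 26/7) = 3.714 servings → $2.60.
almonds only: max(21/6, 26/5) = 5.2 servings → $4.42.
edamame + almonds: the both-tight solution has a negative serving — not a feasible corner.
So the least-cost plan costs $2.60.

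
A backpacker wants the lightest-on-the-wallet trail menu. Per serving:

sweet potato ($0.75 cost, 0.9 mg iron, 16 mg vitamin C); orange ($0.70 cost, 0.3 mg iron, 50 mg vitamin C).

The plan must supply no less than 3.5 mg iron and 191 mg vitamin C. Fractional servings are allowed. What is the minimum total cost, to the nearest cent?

At the optimum either one food covers both requirements or two foods hit both targets exactly; no other combination can be cheaper.
sweet potato only: max(3.5/0.9, 191/16) = 11.94 servings → $8.95.
orange only: max(3.5/0.3, 191/50) = 11.67 servings → $8.17.
sweet potato + orange with both tight: 2.928 servings and 2.883 servings → $4.21.
So the least-cost plan costs $4.21.

$4.21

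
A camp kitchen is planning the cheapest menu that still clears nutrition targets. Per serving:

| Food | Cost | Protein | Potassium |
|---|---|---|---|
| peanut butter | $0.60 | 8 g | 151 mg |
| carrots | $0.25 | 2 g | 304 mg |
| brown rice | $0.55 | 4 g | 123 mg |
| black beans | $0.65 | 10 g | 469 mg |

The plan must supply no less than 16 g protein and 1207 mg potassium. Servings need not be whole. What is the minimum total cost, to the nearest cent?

A basic optimal solution has at most two foods positive. Try each food alone and each pair with both targets met exactly.
peanut butter only: max(16/8, 1207/151) = 7.993 servings → $4.80.
carrots only: max(16/2, 1207/304) = 8 servings → $2.00.
brown rice only: max(16/4, 1207/123) = 9.813 servings → $5.40.
black beans only: max(16/10, 1207/469) = 2.574 servings → $1.67.
peanut butter + carrots with both tight: 1.15 servings and 3.399 servings → $1.54.
peanut butter + brown rice: the both-tight solution has a negative serving — not a feasible corner.
peanut butter + black beans: intersection lies outside the first quadrant.
carrots + brown rice with both tight: 2.948 servings and 2.526 servings → $2.13.
carrots + black beans with both tight: 2.172 servings and 1.166 servings → $1.30.
brown rice + black beans: intersection lies outside the first quadrant.
So the least-cost plan costs $1.30.

$1.30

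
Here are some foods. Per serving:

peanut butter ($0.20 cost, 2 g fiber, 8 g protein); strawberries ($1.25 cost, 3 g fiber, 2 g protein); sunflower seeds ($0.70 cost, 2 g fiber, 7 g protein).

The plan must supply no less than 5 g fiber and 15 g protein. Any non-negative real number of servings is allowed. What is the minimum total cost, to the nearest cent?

peanut butter only: max(5/2, 15/8) = 2.5 servings → $0.50.
strawberries only: max(5/3, 15/2) = 7.5 servings → $9.38.
sunflower seeds only: max(5/2, 15/7) = 2.5 servings → $1.75.
peanut butter + strawberries with both tight: 1.75 servings and 0.5 servings → $0.97.
peanut butter + sunflower seeds with both targets exact would need a negative amount; discard.
strawberries + sunflower seeds with both tight: 0.2941 servings and 2.059 servings → $1.81.
So the least-cost plan costs $0.50.

$0.50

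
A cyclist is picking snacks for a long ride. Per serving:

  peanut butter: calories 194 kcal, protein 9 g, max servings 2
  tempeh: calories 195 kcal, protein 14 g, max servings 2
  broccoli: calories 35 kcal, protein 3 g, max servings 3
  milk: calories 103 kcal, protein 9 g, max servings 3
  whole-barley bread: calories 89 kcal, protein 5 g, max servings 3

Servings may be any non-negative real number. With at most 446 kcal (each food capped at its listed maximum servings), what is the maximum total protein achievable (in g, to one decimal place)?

38.3 g

Protein per kcal: milk 0.08738, broccoli 0.08571, tempeh 0.07179, whole-barley bread 0.05618, peanut butter 0.04639.
Take 3 servings of milk: uses 309 kcal, +27.0 g protein (running total 27.0 g).
Take 3 servings of broccoli: uses 105 kcal, +9.0 g protein (running total 36.0 g).
Take 0.1641 servings of tempeh: uses 32 kcal, +2.3 g protein (running total 38.3 g).
Filling greedily by protein-per-kcal is optimal for one linear limit, giving 38.3 g.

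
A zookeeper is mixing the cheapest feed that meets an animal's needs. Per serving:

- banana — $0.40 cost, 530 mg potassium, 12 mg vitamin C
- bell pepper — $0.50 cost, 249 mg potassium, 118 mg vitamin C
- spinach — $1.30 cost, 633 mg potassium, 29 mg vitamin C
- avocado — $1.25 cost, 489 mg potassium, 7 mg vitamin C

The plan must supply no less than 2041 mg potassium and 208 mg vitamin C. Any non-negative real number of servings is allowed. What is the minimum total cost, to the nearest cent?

Minimising a linear cost over {potassium ≥ 2041, vitamin C ≥ 208, servings ≥ 0} — the optimum is at a vertex, using one or two foods.
banana only: max(2041/530, 208/12) = 17.33 servings → $6.93.
bell pepper only: max(2041/249, 208/118) = 8.197 servings → $4.10.
spinach only: max(2041/633, 208/29) = 7.172 servings → $9.32.
avocado only: max(2041/489, 208/7) = 29.71 servings → $37.14.
banana + bell pepper with both tight: 3.174 servings and 1.44 servings → $1.99.
banana + spinach with both targets exact would need a negative amount; discard.
banana + avocado: intersection lies outside the first quadrant.
bell pepper + spinach with both tight: 1.074 servings and 2.802 servings → $4.18.
bell pepper + avocado with both tight: 1.562 servings and 3.378 servings → $5.00.
spinach + avocado with both targets exact would need a negative amount; discard.
So the least-cost plan costs $1.99.

$1.99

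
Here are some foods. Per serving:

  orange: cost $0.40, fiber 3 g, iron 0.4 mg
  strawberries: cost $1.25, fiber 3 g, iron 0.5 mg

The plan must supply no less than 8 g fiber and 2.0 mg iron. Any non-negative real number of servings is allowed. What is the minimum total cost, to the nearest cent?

At the optimum either one food covers both requirements or two foods hit both targets exactly; no other combination can be cheaper.
orange only: max(8/3, 2.0/0.4) = 5 servings → $2.00.
strawberries only: max(8/3, 2.0/0.5) = 4 servings → $5.00.
orange + strawberries: the both-tight solution has a negative serving — not a feasible corner.
The minimum over all feasible corners is $2.00.

$2.00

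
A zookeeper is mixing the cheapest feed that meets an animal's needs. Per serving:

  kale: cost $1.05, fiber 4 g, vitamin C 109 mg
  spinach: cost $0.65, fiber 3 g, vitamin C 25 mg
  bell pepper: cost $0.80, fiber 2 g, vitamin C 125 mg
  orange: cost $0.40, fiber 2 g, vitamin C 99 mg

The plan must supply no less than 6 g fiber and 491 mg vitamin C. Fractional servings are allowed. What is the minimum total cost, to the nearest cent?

The cheapest plan sits at a corner of the feasible region — with two constraints it uses at most two foods.
kale only: max(6/4, 491/109) = 4.505 servings → $4.73.
spinach only: max(6/3, 491/25) = 19.64 servings → $12.77.
bell pepper only: max(6/2, 491/125) = 3.928 servings → $3.14.
orange only: max(6/2, 491/99) = 4.96 servings → $1.98.
kale + spinach: intersection lies outside the first quadrant.
kale + bell pepper with both targets exact would need a negative amount; discard.
kale + orange: intersection lies outside the first quadrant.
spinach + bell pepper with both targets exact would need a negative amount; discard.
spinach + orange: the both-tight solution has a negative serving — not a feasible corner.
bell pepper + orange: intersection lies outside the first quadrant.
The minimum over all feasible corners is $1.98.

$1.98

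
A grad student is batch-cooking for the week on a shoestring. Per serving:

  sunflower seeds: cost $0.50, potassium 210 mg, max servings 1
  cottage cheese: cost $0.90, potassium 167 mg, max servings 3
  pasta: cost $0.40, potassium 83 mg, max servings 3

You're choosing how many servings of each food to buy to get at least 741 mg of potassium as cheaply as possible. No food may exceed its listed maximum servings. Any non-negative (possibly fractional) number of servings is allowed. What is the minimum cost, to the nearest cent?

$3.22

Cost per mg of potassium: sunflower seeds $0.0024, pasta $0.0048, cottage cheese $0.0054.
Take 1 serving of sunflower seeds: +210.0 mg potassium for $0.50 (total $0.50, still need 531.0 mg).
Take 3 servings of pasta: +249.0 mg potassium for $1.20 (total $1.70, still need 282.0 mg).
Take 1.689 servings of cottage cheese: +282.0 mg potassium for $1.52 (total $3.22, still need 0.0 mg).
Greedy by cheapest-per-mg is optimal for a single linear constraint, so the minimum cost is $3.22.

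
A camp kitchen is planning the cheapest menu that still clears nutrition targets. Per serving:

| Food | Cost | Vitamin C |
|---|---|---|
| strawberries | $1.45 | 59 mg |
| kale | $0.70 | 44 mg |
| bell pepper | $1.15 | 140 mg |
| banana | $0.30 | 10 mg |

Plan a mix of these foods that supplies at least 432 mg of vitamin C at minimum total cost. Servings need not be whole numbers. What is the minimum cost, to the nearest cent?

$3.55

Cost per mg of vitamin C: bell pepper $0.0082, kale $0.0159, strawberries $0.0246, banana $0.0300.
With no serving limits, use only bell pepper: 432 mg / 140 mg = 3.086 servings × $1.15 = $3.55.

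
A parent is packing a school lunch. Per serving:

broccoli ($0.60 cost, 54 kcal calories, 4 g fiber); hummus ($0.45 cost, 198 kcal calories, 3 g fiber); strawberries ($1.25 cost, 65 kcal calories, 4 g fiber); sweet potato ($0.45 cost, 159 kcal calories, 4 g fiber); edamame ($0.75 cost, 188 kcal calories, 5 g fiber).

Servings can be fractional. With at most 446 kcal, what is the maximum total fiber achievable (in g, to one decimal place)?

33.0 g

Fiber per kcal: broccoli 0.07407, strawberries 0.06154, edamame 0.0266, sweet potato 0.02516, hummus 0.01515.
With no serving limits, spend the whole calories allowance on broccoli: 446 kcal / 54 kcal × 4 g = 33.0 g.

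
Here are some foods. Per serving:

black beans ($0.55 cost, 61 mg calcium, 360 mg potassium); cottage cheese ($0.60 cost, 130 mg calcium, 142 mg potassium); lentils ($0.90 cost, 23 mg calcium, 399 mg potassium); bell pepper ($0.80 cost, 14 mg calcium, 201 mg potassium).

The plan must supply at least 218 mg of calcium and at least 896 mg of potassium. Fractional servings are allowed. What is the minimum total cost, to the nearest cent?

$1.61

Check every corner: each single food scaled to meet both minima, and each pair solved so both constraints bind.
black beans only: max(218/61, 896/360) = 3.574 servings → $1.97.
cottage cheese only: max(218/130, 896/142) = 6.31 servings → $3.79.
lentils only: max(218/23, 896/399) = 9.478 servings → $8.53.
bell pepper only: max(218/14, 896/201) = 15.57 servings → $12.46.
black beans + cottage cheese with both tight: 2.242 servings and 0.6247 servings → $1.61.
black beans + lentils: the both-tight solution has a negative serving — not a feasible corner.
black beans + bell pepper: intersection lies outside the first quadrant.
cottage cheese + lentils with both tight: 1.366 servings and 1.76 servings → $2.40.
cottage cheese + bell pepper with both tight: 1.295 servings and 3.543 servings → $3.61.
lentils + bell pepper with both targets exact would need a negative amount; discard.
The minimum over all feasible corners is $1.61.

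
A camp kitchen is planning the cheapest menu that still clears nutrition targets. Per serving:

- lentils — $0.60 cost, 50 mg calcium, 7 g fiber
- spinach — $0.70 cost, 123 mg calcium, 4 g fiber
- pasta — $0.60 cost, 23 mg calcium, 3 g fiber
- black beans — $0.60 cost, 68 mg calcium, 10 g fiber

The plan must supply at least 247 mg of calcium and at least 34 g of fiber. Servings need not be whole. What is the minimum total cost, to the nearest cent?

lentils only: max(247/50, 34/7) = 4.94 servings → $2.96.
spinach only: max(247/123, 34/4) = 8.5 servings → $5.95.
pasta only: max(247/23, 34/3) = 11.33 servings → $6.80.
black beans only: max(247/68, 34/10) = 3.632 servings → $2.18.
lentils + spinach with both tight: 4.832 servings and 0.04387 servings → $2.93.
lentils + pasta with both tight: 3.727 servings and 2.636 servings → $3.82.
lentils + black beans: the both-tight solution has a negative serving — not a feasible corner.
spinach + pasta: intersection lies outside the first quadrant.
spinach + black beans with both tight: 0.1649 servings and 3.334 servings → $2.12.
pasta + black beans with both tight: 6.077 servings and 1.577 servings → $4.59.
Cheapest feasible corner: $2.12.

$2.12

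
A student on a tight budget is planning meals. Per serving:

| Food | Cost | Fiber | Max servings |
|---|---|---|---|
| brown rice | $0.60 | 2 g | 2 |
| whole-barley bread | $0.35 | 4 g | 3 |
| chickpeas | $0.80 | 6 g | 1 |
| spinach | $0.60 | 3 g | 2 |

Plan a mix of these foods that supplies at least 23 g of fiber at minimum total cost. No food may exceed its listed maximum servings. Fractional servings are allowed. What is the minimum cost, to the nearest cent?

Cost per g of fiber: whole-barley bread $0.0875, chickpeas $0.1333, spinach $0.2000, brown rice $0.3000.
Take 3 servings of whole-barley bread: +12.0 g fiber for $1.05 (total $1.05, still need 11.0 g).
Take 1 serving of chickpeas: +6.0 g fiber for $0.80 (total $1.85, still need 5.0 g).
Take 1.667 servings of spinach: +5.0 g fiber for $1.00 (total $2.85, still need 0.0 g).
Filling from the cheapest source first is optimal under one linear minimum: $2.85.

$2.85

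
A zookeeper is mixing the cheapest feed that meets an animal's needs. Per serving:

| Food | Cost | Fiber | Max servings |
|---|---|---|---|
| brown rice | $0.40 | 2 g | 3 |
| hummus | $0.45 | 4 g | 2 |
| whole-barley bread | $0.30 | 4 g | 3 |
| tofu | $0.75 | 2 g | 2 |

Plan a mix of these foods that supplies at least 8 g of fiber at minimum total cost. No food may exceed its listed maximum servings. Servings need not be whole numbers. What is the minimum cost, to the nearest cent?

Cost per g of fiber: whole-barley bread $0.0750, hummus $0.1125, brown rice $0.2000, tofu $0.3750.
Take 2 servings of whole-barley bread: +8.0 g fiber for $0.60 (total $0.60, still need 0.0 g).
Filling from the cheapest source first is optimal under one linear minimum: $0.60.

$0.60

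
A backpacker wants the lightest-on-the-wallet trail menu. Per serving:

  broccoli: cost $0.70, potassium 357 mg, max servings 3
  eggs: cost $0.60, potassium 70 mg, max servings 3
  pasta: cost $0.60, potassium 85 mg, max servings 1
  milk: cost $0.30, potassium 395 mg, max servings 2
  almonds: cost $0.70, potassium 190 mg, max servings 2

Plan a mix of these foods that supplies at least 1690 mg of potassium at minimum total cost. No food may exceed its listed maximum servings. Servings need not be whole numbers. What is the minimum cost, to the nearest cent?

Cost per mg of potassium: milk $0.0008, broccoli $0.0020, almonds $0.0037, pasta $0.0071, eggs $0.0086.
Take 2 servings of milk: +790.0 mg potassium for $0.60 (total $0.60, still need 900.0 mg).
Take 2.521 servings of broccoli: +900.0 mg potassium for $1.76 (total $2.36, still need 0.0 mg).
Filling from the cheapest source first is optimal under one linear minimum: $2.36.

$2.36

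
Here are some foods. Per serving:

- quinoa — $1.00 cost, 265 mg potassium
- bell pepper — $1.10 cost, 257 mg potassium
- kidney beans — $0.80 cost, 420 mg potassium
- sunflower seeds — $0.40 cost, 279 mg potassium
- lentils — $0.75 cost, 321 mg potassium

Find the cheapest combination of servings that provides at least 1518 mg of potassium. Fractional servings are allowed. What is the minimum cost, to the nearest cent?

$2.18

Cost per mg of potassium: sunflower seeds $0.0014, kidney beans $0.0019, lentils $0.0023, quinoa $0.0038, bell pepper $0.0043.
With no serving limits, use only sunflower seeds: 1518 mg / 279 mg = 5.441 servings × $0.40 = $2.18.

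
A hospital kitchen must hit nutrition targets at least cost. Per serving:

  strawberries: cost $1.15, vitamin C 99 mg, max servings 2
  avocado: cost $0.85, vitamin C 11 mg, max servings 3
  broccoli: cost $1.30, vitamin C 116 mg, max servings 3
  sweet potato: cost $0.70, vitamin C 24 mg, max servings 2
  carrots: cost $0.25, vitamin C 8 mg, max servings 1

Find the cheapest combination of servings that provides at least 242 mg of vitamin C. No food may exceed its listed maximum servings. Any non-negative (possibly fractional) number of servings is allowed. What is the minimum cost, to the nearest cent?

$2.71

Cost per mg of vitamin C: broccoli $0.0112, strawberries $0.0116, sweet potato $0.0292, carrots $0.0312, avocado $0.0773.
Take 2.086 servings of broccoli: +242.0 mg vitamin C for $2.71 (total $2.71, still need 0.0 mg).
Greedy by cheapest-per-mg is optimal for a single linear constraint, so the minimum cost is $2.71.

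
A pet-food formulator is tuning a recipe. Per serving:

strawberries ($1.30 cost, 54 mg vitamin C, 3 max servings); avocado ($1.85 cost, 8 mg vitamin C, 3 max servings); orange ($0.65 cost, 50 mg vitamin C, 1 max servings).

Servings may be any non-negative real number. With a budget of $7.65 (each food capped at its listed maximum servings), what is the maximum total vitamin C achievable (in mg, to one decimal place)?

225.4 mg

Vitamin C per dollar: orange 76.92, strawberries 41.54, avocado 4.324.
Take 1 serving of orange: spends $0.65, +50.0 mg vitamin C (running total 50.0 mg).
Take 3 servings of strawberries: spends $3.90, +162.0 mg vitamin C (running total 212.0 mg).
Take 1.676 servings of avocado: spends $3.10, +13.4 mg vitamin C (running total 225.4 mg).
Greedy by best ratio exhausts the cost allowance optimally: 225.4 mg.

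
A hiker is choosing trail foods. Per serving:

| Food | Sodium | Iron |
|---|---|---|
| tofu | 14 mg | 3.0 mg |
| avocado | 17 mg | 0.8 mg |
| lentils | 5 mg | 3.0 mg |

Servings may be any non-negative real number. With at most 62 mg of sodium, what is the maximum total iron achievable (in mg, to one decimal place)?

Iron per mg sodium: lentils 0.6, tofu 0.2143, avocado 0.04706.
With no serving limits, spend the whole sodium allowance on lentils: 62 mg / 5 mg × 3.0 mg = 37.2 mg.

37.2 mg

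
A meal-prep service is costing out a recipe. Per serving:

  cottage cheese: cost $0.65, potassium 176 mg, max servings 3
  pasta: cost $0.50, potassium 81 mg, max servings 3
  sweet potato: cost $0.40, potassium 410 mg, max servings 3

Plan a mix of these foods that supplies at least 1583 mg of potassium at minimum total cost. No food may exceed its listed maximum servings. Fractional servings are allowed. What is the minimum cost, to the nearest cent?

$2.50

Cost per mg of potassium: sweet potato $0.0010, cottage cheese $0.0037, pasta $0.0062.
Take 3 servings of sweet potato: +1230.0 mg potassium for $1.20 (total $1.20, still need 353.0 mg).
Take 2.006 servings of cottage cheese: +353.0 mg potassium for $1.30 (total $2.50, still need 0.0 mg).
Filling from the cheapest source first is optimal under one linear minimum: $2.50.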